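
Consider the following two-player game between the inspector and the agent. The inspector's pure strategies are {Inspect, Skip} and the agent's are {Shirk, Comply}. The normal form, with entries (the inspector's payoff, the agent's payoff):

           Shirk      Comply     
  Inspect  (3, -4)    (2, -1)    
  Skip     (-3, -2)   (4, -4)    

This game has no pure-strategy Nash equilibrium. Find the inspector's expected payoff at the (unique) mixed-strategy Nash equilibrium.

Set the inspector's expected payoff from Inspect equal to that from Skip:
  the inspector's payoff from Inspect: q·3 + (1−q)·2 = q + 2
  the inspector's payoff from Skip: q·(-3) + (1−q)·4 = -7q + 4
  q + 2 = -7q + 4  ⇒  8q = 2  ⇒  q = 1/4.
At equilibrium the inspector is indifferent across rows, so the inspector's payoff equals the payoff from Inspect: (1/4)·3 + (3/4)·2 = 9/4.

9/4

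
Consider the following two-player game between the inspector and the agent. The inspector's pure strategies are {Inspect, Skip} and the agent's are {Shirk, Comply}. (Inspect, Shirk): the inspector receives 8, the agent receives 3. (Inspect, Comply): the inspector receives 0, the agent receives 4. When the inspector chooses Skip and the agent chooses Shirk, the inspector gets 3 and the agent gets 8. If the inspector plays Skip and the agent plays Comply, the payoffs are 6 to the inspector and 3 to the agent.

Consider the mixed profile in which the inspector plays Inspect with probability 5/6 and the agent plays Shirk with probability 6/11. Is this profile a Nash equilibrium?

Check the agent's indifference given the inspector's mix p = 5/6:
  payoff from Shirk = 23/6; payoff from Comply = 23/6 — equal.
Check the inspector's indifference given the agent's mix q = 6/11:
  payoff from Inspect = 48/11; payoff from Skip = 48/11 — equal.
Both players are indifferent, so neither can profitably deviate.

Yes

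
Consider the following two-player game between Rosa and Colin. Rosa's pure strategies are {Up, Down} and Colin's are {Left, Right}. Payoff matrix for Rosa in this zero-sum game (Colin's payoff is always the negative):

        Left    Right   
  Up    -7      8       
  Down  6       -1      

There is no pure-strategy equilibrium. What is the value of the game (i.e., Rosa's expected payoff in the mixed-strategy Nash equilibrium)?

v = 41/22

In a mixed equilibrium Rosa is indifferent between Up and Down; this condition fixes q.
  Rosa's payoff from Up: q·(-7) + (1−q)·8 = -15q + 8
  Rosa's payoff from Down: q·6 + (1−q)·(-1) = 7q - 1
  -15q + 8 = 7q - 1  ⇒  -22q = -9  ⇒  q = 9/22.
The value is Rosa's expected payoff against this mix (using Up): (9/22)·(-7) + (13/22)·8 = 41/22.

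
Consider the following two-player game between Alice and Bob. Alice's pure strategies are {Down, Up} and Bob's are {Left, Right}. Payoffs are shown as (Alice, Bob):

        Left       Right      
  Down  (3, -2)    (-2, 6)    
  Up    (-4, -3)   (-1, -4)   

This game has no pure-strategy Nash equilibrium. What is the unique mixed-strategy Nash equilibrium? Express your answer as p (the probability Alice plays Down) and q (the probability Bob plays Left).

For Bob to be willing to mix, Bob must be indifferent between Left and Right, which pins down Alice's mix.
  Bob's expected payoff from Left: p·(-2) + (1−p)·(-3) = p - 3
  Bob's expected payoff from Right: p·6 + (1−p)·(-4) = 10p - 4
  p - 3 = 10p - 4  ⇒  -9p = -1  ⇒  p = 1/9.
Set Alice's expected payoff from Down equal to that from Up:
  Alice's payoff to Down: q·3 + (1−q)·(-2) = 5q - 2
  Alice's payoff to Up: q·(-4) + (1−q)·(-1) = -3q - 1
  5q - 2 = -3q - 1  ⇒  8q = 1  ⇒  q = 1/8.

p = 1/9, q = 1/8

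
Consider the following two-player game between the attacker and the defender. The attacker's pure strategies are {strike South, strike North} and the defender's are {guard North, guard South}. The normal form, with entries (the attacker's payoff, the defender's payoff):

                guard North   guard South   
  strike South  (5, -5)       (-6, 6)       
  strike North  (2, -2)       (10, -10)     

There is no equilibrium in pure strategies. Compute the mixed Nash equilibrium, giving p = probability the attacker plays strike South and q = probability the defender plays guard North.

p = 8/19, q = 16/19

In a mixed equilibrium the defender is indifferent between guard North and guard South; this condition fixes p.
  the defender's expected payoff from guard North: p·(-5) + (1−p)·(-2) = -3p - 2
  the defender's expected payoff from guard South: p·6 + (1−p)·(-10) = 16p - 10
  -3p - 2 = 16p - 10  ⇒  -19p = -8  ⇒  p = 8/19.
For the attacker to be willing to mix, the attacker must be indifferent between strike South and strike North, which pins down the defender's mix.
  the attacker's payoff from strike South: q·5 + (1−q)·(-6) = 11q - 6
  the attacker's payoff from strike North: q·2 + (1−q)·10 = -8q + 10
  11q - 6 = -8q + 10  ⇒  19q = 16  ⇒  q = 16/19.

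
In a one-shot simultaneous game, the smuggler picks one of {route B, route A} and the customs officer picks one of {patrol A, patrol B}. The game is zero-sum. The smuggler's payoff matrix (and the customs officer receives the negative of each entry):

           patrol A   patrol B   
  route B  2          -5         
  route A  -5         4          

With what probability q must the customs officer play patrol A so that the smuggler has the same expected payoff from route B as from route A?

Set the smuggler's expected payoff from route B equal to that from route A:
  the smuggler's payoff from route B: q·2 + (1−q)·(-5) = 7q - 5
  the smuggler's payoff from route A: q·(-5) + (1−q)·4 = -9q + 4
  7q - 5 = -9q + 4  ⇒  16q = 9  ⇒  q = 9/16.

q = 9/16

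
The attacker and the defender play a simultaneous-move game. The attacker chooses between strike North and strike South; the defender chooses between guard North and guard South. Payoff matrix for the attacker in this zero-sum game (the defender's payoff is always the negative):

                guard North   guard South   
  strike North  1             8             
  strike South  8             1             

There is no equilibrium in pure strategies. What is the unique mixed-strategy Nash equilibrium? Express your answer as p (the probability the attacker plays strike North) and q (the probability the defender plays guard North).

For the defender to be willing to mix, the defender must be indifferent between guard North and guard South, which pins down the attacker's mix.
  the defender's payoff to guard North: p·(-1) + (1−p)·(-8) = 7p - 8
  the defender's payoff to guard South: p·(-8) + (1−p)·(-1) = -7p - 1
  7p - 8 = -7p - 1  ⇒  14p = 7  ⇒  p = 1/2.
The defender's mix must leave the attacker indifferent between strike North and strike South.
  the attacker's payoff from strike North: q·1 + (1−q)·8 = -7q + 8
  the attacker's payoff from strike South: q·8 + (1−q)·1 = 7q + 1
  -7q + 8 = 7q + 1  ⇒  -14q = -7  ⇒  q = 1/2.

p = 1/2, q = 1/2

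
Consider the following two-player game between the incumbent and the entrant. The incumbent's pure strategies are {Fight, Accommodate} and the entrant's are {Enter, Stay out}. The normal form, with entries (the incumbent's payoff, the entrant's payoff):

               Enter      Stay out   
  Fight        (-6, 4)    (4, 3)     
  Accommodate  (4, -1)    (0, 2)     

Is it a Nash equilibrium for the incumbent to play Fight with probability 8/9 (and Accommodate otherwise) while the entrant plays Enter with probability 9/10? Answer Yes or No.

Given the incumbent's mix p = 8/9, the entrant's payoff from Enter is 31/9 but from Stay out is 26/9. The entrant strictly prefers Enter, so the entrant would not mix.
So the proposed profile is not a Nash equilibrium.

No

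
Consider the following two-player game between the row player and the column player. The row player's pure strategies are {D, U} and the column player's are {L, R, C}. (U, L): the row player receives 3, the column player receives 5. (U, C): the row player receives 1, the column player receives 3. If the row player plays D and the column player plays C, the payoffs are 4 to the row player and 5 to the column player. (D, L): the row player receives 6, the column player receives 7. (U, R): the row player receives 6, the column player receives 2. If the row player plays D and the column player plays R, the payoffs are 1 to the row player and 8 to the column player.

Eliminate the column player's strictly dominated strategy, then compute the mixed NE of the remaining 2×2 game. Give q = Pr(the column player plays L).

The column player's strategy C is strictly dominated by L: 7 > 5 and 5 > 3. Eliminate C.
Set the row player's expected payoff from D equal to that from U:
  the row player's payoff from D: q·6 + (1−q)·1 = 5q + 1
  the row player's payoff from U: q·3 + (1−q)·6 = -3q + 6
  5q + 1 = -3q + 6  ⇒  8q = 5  ⇒  q = 5/8.

q = 5/8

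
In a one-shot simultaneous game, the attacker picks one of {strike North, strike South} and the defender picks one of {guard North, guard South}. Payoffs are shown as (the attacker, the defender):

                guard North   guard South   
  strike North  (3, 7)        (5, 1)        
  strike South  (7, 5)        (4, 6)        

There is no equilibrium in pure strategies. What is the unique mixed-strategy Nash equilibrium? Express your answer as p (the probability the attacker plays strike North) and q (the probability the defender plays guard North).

For the defender to be willing to mix, the defender must be indifferent between guard North and guard South, which pins down the attacker's mix.
  the defender's payoff from guard North: p·7 + (1−p)·5 = 2p + 5
  the defender's payoff from guard South: p·1 + (1−p)·6 = -5p + 6
  2p + 5 = -5p + 6  ⇒  7p = 1  ⇒  p = 1/7.
For the attacker to be willing to mix, the attacker must be indifferent between strike North and strike South, which pins down the defender's mix.
  the attacker's payoff from strike North: q·3 + (1−q)·5 = -2q + 5
  the attacker's payoff from strike South: q·7 + (1−q)·4 = 3q + 4
  -2q + 5 = 3q + 4  ⇒  -5q = -1  ⇒  q = 1/5.

p = 1/7, q = 1/5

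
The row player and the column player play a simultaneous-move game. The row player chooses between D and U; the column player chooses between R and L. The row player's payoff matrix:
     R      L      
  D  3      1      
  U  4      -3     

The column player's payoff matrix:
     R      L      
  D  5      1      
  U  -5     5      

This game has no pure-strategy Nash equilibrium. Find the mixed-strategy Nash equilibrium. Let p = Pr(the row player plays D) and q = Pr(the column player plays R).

The row player's mix must leave the column player indifferent between R and L.
  the column player's payoff to R: p·5 + (1−p)·(-5) = 10p - 5
  the column player's payoff to L: p·1 + (1−p)·5 = -4p + 5
  10p - 5 = -4p + 5  ⇒  14p = 10  ⇒  p = 5/7.
The column player's mix must leave the row player indifferent between D and U.
  the row player's payoff to D: q·3 + (1−q)·1 = 2q + 1
  the row player's payoff to U: q·4 + (1−q)·(-3) = 7q - 3
  2q + 1 = 7q - 3  ⇒  -5q = -4  ⇒  q = 4/5.

p = 5/7, q = 4/5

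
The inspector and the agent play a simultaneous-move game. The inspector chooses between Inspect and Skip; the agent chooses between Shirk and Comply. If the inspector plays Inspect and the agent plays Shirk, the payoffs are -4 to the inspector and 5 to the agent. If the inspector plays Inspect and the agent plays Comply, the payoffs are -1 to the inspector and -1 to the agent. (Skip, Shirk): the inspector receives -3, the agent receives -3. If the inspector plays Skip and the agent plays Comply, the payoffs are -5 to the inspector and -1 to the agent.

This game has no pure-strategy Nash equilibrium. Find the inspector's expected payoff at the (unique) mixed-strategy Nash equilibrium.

For the inspector to be willing to mix, the inspector must be indifferent between Inspect and Skip, which pins down the agent's mix.
  the inspector's payoff from Inspect: q·(-4) + (1−q)·(-1) = -3q - 1
  the inspector's payoff from Skip: q·(-3) + (1−q)·(-5) = 2q - 5
  -3q - 1 = 2q - 5  ⇒  -5q = -4  ⇒  q = 4/5.
At equilibrium the inspector is indifferent across rows, so the inspector's payoff equals the payoff from Inspect: (4/5)·(-4) + (1/5)·(-1) = -17/5.

-17/5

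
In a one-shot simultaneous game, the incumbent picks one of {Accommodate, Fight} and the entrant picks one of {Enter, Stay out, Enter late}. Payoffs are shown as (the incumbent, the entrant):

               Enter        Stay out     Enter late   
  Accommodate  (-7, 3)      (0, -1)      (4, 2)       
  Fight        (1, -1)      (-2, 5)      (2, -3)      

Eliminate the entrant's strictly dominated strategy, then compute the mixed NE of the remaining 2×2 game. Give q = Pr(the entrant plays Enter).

The entrant's strategy Enter late is strictly dominated by Enter: 3 > 2 and -1 > -3. Eliminate Enter late.
For the incumbent to be willing to mix, the incumbent must be indifferent between Accommodate and Fight, which pins down the entrant's mix.
  the incumbent's payoff to Accommodate: q·(-7) + (1−q)·0 = -7q
  the incumbent's payoff to Fight: q·1 + (1−q)·(-2) = 3q - 2
  -7q = 3q - 2  ⇒  -10q = -2  ⇒  q = 1/5.

q = 1/5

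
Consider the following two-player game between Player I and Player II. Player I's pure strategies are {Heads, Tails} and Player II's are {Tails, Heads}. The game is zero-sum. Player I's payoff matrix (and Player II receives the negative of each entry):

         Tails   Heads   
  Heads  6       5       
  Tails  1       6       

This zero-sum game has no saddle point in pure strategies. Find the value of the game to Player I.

v = 31/6

Set Player I's expected payoff from Heads equal to that from Tails:
  Player I's expected payoff from Heads: q·6 + (1−q)·5 = q + 5
  Player I's expected payoff from Tails: q·1 + (1−q)·6 = -5q + 6
  q + 5 = -5q + 6  ⇒  6q = 1  ⇒  q = 1/6.
The value is Player I's expected payoff against this mix (using Heads): (1/6)·6 + (5/6)·5 = 31/6.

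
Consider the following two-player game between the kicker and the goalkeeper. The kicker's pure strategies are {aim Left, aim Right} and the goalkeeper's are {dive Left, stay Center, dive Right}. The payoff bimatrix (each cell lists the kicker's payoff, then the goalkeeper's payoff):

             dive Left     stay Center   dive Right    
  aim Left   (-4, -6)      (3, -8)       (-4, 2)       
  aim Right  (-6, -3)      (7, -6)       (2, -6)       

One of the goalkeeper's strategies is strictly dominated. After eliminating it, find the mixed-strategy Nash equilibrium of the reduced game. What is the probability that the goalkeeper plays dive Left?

The goalkeeper's strategy stay Center is strictly dominated by dive Left: -6 > -8 and -3 > -6. Eliminate stay Center.
For the kicker to be willing to mix, the kicker must be indifferent between aim Left and aim Right, which pins down the goalkeeper's mix.
  the kicker's payoff to aim Left: q·(-4) + (1−q)·(-4) = -4
  the kicker's payoff to aim Right: q·(-6) + (1−q)·2 = -8q + 2
  -4 = -8q + 2  ⇒  8q = 6  ⇒  q = 3/4.

q = 3/4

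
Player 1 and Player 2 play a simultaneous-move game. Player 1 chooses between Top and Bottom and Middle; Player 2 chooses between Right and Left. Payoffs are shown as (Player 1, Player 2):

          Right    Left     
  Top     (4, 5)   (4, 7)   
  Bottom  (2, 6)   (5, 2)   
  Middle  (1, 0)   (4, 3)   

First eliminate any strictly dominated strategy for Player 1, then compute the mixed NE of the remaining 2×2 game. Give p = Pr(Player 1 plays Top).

Player 1's strategy Middle is strictly dominated by Bottom: 2 > 1 and 5 > 4. Eliminate Middle.
Set Player 2's expected payoff from Right equal to that from Left:
  Player 2's expected payoff from Right: p·5 + (1−p)·6 = -p + 6
  Player 2's expected payoff from Left: p·7 + (1−p)·2 = 5p + 2
  -p + 6 = 5p + 2  ⇒  -6p = -4  ⇒  p = 2/3.

p = 2/3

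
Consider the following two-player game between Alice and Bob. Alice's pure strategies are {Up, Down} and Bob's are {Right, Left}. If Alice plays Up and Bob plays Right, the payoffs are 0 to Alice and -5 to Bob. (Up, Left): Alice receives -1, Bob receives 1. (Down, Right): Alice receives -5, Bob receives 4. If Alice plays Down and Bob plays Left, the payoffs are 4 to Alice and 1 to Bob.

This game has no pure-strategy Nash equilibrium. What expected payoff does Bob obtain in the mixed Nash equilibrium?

1

In a mixed equilibrium Bob is indifferent between Right and Left; this condition fixes p.
  Bob's payoff to Right: p·(-5) + (1−p)·4 = -9p + 4
  Bob's payoff to Left: p·1 + (1−p)·1 = 1
  -9p + 4 = 1  ⇒  -9p = -3  ⇒  p = 1/3.
At equilibrium Bob is indifferent across columns, so Bob's payoff equals the payoff from Right: (1/3)·(-5) + (2/3)·4 = 1.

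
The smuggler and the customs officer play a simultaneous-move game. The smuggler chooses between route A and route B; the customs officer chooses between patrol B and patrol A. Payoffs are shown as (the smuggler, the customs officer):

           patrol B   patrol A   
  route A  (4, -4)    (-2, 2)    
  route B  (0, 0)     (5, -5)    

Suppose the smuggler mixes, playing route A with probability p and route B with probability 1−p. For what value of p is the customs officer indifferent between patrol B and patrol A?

p = 5/11

Set the customs officer's expected payoff from patrol B equal to that from patrol A:
  the customs officer's payoff from patrol B: p·(-4) + (1−p)·0 = -4p
  the customs officer's payoff from patrol A: p·2 + (1−p)·(-5) = 7p - 5
  -4p = 7p - 5  ⇒  -11p = -5  ⇒  p = 5/11.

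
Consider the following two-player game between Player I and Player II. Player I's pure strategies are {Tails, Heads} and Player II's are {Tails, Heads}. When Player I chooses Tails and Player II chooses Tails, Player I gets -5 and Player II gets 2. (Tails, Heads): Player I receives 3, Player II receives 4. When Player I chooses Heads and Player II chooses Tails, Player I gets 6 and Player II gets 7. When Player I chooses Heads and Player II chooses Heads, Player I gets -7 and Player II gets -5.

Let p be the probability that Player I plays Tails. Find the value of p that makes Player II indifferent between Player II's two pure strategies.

p = 6/7

In a mixed equilibrium Player II is indifferent between Tails and Heads; this condition fixes p.
  Player II's expected payoff from Tails: p·2 + (1−p)·7 = -5p + 7
  Player II's expected payoff from Heads: p·4 + (1−p)·(-5) = 9p - 5
  -5p + 7 = 9p - 5  ⇒  -14p = -12  ⇒  p = 6/7.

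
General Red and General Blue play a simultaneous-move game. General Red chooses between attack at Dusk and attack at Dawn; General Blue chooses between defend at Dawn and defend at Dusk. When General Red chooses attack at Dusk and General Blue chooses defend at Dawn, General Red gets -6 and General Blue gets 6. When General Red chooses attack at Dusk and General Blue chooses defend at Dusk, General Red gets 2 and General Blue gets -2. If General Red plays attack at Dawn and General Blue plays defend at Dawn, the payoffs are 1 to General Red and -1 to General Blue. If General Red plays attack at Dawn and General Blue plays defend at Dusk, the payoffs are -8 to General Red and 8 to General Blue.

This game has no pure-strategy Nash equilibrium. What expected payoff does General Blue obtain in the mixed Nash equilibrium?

46/17

Set General Blue's expected payoff from defend at Dawn equal to that from defend at Dusk:
  General Blue's expected payoff from defend at Dawn: p·6 + (1−p)·(-1) = 7p - 1
  General Blue's expected payoff from defend at Dusk: p·(-2) + (1−p)·8 = -10p + 8
  7p - 1 = -10p + 8  ⇒  17p = 9  ⇒  p = 9/17.
At equilibrium General Blue is indifferent across columns, so General Blue's payoff equals the payoff from defend at Dawn: (9/17)·6 + (8/17)·(-1) = 46/17.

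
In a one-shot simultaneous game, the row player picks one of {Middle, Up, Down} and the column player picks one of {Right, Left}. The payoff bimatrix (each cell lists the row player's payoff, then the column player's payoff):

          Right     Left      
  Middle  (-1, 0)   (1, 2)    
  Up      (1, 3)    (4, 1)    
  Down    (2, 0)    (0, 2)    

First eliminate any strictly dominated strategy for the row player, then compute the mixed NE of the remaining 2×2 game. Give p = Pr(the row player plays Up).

p = 1/2

The row player's strategy Middle is strictly dominated by Up: 1 > -1 and 4 > 1. Eliminate Middle.
For the column player to be willing to mix, the column player must be indifferent between Right and Left, which pins down the row player's mix.
  the column player's payoff from Right: p·3 + (1−p)·0 = 3p
  the column player's payoff from Left: p·1 + (1−p)·2 = -p + 2
  3p = -p + 2  ⇒  4p = 2  ⇒  p = 1/2.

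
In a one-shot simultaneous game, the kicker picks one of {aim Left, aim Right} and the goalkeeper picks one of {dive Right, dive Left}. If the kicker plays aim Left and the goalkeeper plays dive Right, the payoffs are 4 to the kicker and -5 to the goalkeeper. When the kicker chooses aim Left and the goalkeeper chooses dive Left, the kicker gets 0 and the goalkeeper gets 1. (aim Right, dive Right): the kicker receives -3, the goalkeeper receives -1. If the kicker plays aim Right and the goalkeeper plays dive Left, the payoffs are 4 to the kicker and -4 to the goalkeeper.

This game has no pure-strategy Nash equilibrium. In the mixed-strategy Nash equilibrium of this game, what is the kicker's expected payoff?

In a mixed equilibrium the kicker is indifferent between aim Left and aim Right; this condition fixes q.
  the kicker's expected payoff from aim Left: q·4 + (1−q)·0 = 4q
  the kicker's expected payoff from aim Right: q·(-3) + (1−q)·4 = -7q + 4
  4q = -7q + 4  ⇒  11q = 4  ⇒  q = 4/11.
At equilibrium the kicker is indifferent across rows, so the kicker's payoff equals the payoff from aim Left: (4/11)·4 + (7/11)·0 = 16/11.

16/11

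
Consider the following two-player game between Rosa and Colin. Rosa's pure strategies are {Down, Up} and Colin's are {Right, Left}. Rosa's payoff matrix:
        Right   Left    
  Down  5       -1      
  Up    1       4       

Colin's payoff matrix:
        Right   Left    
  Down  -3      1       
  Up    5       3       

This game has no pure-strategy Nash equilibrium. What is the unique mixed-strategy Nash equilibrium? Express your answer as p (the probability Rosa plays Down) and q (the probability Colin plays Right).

Colin's indifference between Right and Left determines Rosa's mixing probability p:
  Colin's expected payoff from Right: p·(-3) + (1−p)·5 = -8p + 5
  Colin's expected payoff from Left: p·1 + (1−p)·3 = -2p + 3
  -8p + 5 = -2p + 3  ⇒  -6p = -2  ⇒  p = 1/3.
Set Rosa's expected payoff from Down equal to that from Up:
  Rosa's expected payoff from Down: q·5 + (1−q)·(-1) = 6q - 1
  Rosa's expected payoff from Up: q·1 + (1−q)·4 = -3q + 4
  6q - 1 = -3q + 4  ⇒  9q = 5  ⇒  q = 5/9.

p = 1/3, q = 5/9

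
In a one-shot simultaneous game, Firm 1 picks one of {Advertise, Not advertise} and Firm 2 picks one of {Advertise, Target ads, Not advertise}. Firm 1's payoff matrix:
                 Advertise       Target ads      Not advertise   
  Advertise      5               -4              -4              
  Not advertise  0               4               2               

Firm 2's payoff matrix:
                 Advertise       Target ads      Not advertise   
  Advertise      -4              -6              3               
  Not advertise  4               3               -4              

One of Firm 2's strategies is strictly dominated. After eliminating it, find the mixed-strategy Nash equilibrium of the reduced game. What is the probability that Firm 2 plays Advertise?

Firm 2's strategy Target ads is strictly dominated by Advertise: -4 > -6 and 4 > 3. Eliminate Target ads.
Firm 1's indifference between Advertise and Not advertise determines Firm 2's mixing probability q:
  Firm 1's expected payoff from Advertise: q·5 + (1−q)·(-4) = 9q - 4
  Firm 1's expected payoff from Not advertise: q·0 + (1−q)·2 = -2q + 2
  9q - 4 = -2q + 2  ⇒  11q = 6  ⇒  q = 6/11.

q = 6/11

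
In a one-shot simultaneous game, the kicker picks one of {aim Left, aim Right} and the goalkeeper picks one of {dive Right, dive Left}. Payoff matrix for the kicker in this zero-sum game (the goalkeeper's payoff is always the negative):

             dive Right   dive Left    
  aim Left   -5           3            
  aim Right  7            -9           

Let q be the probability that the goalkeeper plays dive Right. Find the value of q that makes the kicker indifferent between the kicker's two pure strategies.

q = 1/2

The kicker's indifference between aim Left and aim Right determines the goalkeeper's mixing probability q:
  the kicker's expected payoff from aim Left: q·(-5) + (1−q)·3 = -8q + 3
  the kicker's expected payoff from aim Right: q·7 + (1−q)·(-9) = 16q - 9
  -8q + 3 = 16q - 9  ⇒  -24q = -12  ⇒  q = 1/2.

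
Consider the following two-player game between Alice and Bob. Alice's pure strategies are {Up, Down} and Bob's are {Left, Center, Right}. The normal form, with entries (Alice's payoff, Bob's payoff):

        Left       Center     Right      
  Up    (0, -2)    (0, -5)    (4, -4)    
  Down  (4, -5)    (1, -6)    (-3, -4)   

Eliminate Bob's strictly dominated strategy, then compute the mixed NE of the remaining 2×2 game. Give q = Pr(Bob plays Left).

Bob's strategy Center is strictly dominated by Left: -2 > -5 and -5 > -6. Eliminate Center.
Bob's mix must leave Alice indifferent between Up and Down.
  Alice's payoff from Up: q·0 + (1−q)·4 = -4q + 4
  Alice's payoff from Down: q·4 + (1−q)·(-3) = 7q - 3
  -4q + 4 = 7q - 3  ⇒  -11q = -7  ⇒  q = 7/11.

q = 7/11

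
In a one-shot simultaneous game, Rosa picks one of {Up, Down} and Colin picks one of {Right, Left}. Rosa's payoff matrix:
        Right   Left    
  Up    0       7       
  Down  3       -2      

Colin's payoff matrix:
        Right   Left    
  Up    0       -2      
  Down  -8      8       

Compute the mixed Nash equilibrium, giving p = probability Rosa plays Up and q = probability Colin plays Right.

p = 8/9, q = 3/4

Set Colin's expected payoff from Right equal to that from Left:
  Colin's payoff to Right: p·0 + (1−p)·(-8) = 8p - 8
  Colin's payoff to Left: p·(-2) + (1−p)·8 = -10p + 8
  8p - 8 = -10p + 8  ⇒  18p = 16  ⇒  p = 8/9.
For Rosa to be willing to mix, Rosa must be indifferent between Up and Down, which pins down Colin's mix.
  Rosa's expected payoff from Up: q·0 + (1−q)·7 = -7q + 7
  Rosa's expected payoff from Down: q·3 + (1−q)·(-2) = 5q - 2
  -7q + 7 = 5q - 2  ⇒  -12q = -9  ⇒  q = 3/4.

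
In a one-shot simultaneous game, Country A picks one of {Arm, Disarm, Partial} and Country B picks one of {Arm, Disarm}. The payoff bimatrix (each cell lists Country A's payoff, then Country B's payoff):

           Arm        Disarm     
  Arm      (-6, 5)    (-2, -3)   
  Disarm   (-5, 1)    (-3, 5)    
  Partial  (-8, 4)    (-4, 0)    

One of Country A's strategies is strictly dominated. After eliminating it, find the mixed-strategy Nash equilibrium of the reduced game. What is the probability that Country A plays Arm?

Country A's strategy Partial is strictly dominated by Disarm: -5 > -8 and -3 > -4. Eliminate Partial.
For Country B to be willing to mix, Country B must be indifferent between Arm and Disarm, which pins down Country A's mix.
  Country B's expected payoff from Arm: p·5 + (1−p)·1 = 4p + 1
  Country B's expected payoff from Disarm: p·(-3) + (1−p)·5 = -8p + 5
  4p + 1 = -8p + 5  ⇒  12p = 4  ⇒  p = 1/3.

p = 1/3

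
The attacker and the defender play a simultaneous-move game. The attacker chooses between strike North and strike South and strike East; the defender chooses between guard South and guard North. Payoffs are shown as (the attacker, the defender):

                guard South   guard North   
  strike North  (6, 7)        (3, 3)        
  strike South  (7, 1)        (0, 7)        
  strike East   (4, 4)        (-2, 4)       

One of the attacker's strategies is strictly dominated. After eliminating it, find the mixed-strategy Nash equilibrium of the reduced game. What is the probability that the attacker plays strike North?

p = 3/5

The attacker's strategy strike East is strictly dominated by strike South: 7 > 4 and 0 > -2. Eliminate strike East.
The attacker's mix must leave the defender indifferent between guard South and guard North.
  the defender's expected payoff from guard South: p·7 + (1−p)·1 = 6p + 1
  the defender's expected payoff from guard North: p·3 + (1−p)·7 = -4p + 7
  6p + 1 = -4p + 7  ⇒  10p = 6  ⇒  p = 3/5.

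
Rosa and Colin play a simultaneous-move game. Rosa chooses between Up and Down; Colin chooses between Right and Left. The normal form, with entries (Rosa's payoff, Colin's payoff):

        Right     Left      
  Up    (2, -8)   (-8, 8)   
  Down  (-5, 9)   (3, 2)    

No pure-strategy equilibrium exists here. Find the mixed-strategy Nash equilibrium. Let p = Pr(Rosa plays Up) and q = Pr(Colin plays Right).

p = 7/23, q = 11/18

Set Colin's expected payoff from Right equal to that from Left:
  Colin's payoff from Right: p·(-8) + (1−p)·9 = -17p + 9
  Colin's payoff from Left: p·8 + (1−p)·2 = 6p + 2
  -17p + 9 = 6p + 2  ⇒  -23p = -7  ⇒  p = 7/23.
For Rosa to be willing to mix, Rosa must be indifferent between Up and Down, which pins down Colin's mix.
  Rosa's expected payoff from Up: q·2 + (1−q)·(-8) = 10q - 8
  Rosa's expected payoff from Down: q·(-5) + (1−q)·3 = -8q + 3
  10q - 8 = -8q + 3  ⇒  18q = 11  ⇒  q = 11/18.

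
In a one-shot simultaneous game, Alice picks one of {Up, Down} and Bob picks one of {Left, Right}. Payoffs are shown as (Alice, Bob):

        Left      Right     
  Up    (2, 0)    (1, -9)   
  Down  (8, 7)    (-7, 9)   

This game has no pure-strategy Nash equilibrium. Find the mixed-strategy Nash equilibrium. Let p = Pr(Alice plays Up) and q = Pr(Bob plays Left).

p = 2/11, q = 4/7

Alice's mix must leave Bob indifferent between Left and Right.
  Bob's payoff to Left: p·0 + (1−p)·7 = -7p + 7
  Bob's payoff to Right: p·(-9) + (1−p)·9 = -18p + 9
  -7p + 7 = -18p + 9  ⇒  11p = 2  ⇒  p = 2/11.
For Alice to be willing to mix, Alice must be indifferent between Up and Down, which pins down Bob's mix.
  Alice's expected payoff from Up: q·2 + (1−q)·1 = q + 1
  Alice's expected payoff from Down: q·8 + (1−q)·(-7) = 15q - 7
  q + 1 = 15q - 7  ⇒  -14q = -8  ⇒  q = 4/7.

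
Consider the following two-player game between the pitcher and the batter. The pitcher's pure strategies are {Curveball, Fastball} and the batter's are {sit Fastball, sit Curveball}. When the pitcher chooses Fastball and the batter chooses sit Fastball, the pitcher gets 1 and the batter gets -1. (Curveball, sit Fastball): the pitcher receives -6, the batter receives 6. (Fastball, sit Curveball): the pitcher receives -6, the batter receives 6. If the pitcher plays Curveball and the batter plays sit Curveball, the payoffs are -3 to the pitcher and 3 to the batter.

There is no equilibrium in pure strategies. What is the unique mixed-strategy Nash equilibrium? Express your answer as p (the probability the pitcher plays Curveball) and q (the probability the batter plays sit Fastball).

Set the batter's expected payoff from sit Fastball equal to that from sit Curveball:
  the batter's payoff to sit Fastball: p·6 + (1−p)·(-1) = 7p - 1
  the batter's payoff to sit Curveball: p·3 + (1−p)·6 = -3p + 6
  7p - 1 = -3p + 6  ⇒  10p = 7  ⇒  p = 7/10.
Set the pitcher's expected payoff from Curveball equal to that from Fastball:
  the pitcher's expected payoff from Curveball: q·(-6) + (1−q)·(-3) = -3q - 3
  the pitcher's expected payoff from Fastball: q·1 + (1−q)·(-6) = 7q - 6
  -3q - 3 = 7q - 6  ⇒  -10q = -3  ⇒  q = 3/10.

p = 7/10, q = 3/10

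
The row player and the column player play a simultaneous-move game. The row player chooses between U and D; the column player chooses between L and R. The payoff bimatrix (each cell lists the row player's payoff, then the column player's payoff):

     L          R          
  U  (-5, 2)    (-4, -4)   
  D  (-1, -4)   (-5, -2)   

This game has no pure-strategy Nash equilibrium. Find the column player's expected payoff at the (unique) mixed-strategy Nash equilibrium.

The column player's indifference between L and R determines the row player's mixing probability p:
  the column player's expected payoff from L: p·2 + (1−p)·(-4) = 6p - 4
  the column player's expected payoff from R: p·(-4) + (1−p)·(-2) = -2p - 2
  6p - 4 = -2p - 2  ⇒  8p = 2  ⇒  p = 1/4.
At equilibrium the column player is indifferent across columns, so the column player's payoff equals the payoff from L: (1/4)·2 + (3/4)·(-4) = -5/2.

-5/2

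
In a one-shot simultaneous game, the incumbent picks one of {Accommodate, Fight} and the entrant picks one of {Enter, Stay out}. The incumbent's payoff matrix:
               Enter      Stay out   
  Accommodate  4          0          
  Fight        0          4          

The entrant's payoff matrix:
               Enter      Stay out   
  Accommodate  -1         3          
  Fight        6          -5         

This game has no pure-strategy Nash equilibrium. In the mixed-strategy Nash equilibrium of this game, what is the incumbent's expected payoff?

The entrant's mix must leave the incumbent indifferent between Accommodate and Fight.
  the incumbent's payoff from Accommodate: q·4 + (1−q)·0 = 4q
  the incumbent's payoff from Fight: q·0 + (1−q)·4 = -4q + 4
  4q = -4q + 4  ⇒  8q = 4  ⇒  q = 1/2.
At equilibrium the incumbent is indifferent across rows, so the incumbent's payoff equals the payoff from Accommodate: (1/2)·4 + (1/2)·0 = 2.

2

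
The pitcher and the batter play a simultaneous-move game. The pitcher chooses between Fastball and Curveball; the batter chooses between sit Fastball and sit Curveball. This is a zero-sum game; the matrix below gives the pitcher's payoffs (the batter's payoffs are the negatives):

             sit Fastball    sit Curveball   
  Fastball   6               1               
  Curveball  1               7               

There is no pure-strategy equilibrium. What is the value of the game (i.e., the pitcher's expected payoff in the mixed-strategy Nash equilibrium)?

v = 41/11

The pitcher's indifference between Fastball and Curveball determines the batter's mixing probability q:
  the pitcher's payoff to Fastball: q·6 + (1−q)·1 = 5q + 1
  the pitcher's payoff to Curveball: q·1 + (1−q)·7 = -6q + 7
  5q + 1 = -6q + 7  ⇒  11q = 6  ⇒  q = 6/11.
The value is the pitcher's expected payoff against this mix (using Fastball): (6/11)·6 + (5/11)·1 = 41/11.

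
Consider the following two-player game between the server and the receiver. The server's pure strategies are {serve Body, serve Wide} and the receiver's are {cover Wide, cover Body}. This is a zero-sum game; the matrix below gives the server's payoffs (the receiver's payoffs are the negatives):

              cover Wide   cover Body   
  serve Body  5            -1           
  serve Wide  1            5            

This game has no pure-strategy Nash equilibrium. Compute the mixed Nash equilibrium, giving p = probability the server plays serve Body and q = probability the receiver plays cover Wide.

p = 2/5, q = 3/5

The server's mix must leave the receiver indifferent between cover Wide and cover Body.
  the receiver's payoff from cover Wide: p·(-5) + (1−p)·(-1) = -4p - 1
  the receiver's payoff from cover Body: p·1 + (1−p)·(-5) = 6p - 5
  -4p - 1 = 6p - 5  ⇒  -10p = -4  ⇒  p = 2/5.
The server's indifference between serve Body and serve Wide determines the receiver's mixing probability q:
  the server's expected payoff from serve Body: q·5 + (1−q)·(-1) = 6q - 1
  the server's expected payoff from serve Wide: q·1 + (1−q)·5 = -4q + 5
  6q - 1 = -4q + 5  ⇒  10q = 6  ⇒  q = 3/5.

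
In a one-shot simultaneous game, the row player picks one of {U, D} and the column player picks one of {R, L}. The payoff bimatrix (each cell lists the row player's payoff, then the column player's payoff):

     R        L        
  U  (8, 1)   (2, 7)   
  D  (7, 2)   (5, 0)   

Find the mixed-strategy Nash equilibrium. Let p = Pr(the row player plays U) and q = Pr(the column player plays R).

The row player's mix must leave the column player indifferent between R and L.
  the column player's payoff to R: p·1 + (1−p)·2 = -p + 2
  the column player's payoff to L: p·7 + (1−p)·0 = 7p
  -p + 2 = 7p  ⇒  -8p = -2  ⇒  p = 1/4.
For the row player to be willing to mix, the row player must be indifferent between U and D, which pins down the column player's mix.
  the row player's payoff from U: q·8 + (1−q)·2 = 6q + 2
  the row player's payoff from D: q·7 + (1−q)·5 = 2q + 5
  6q + 2 = 2q + 5  ⇒  4q = 3  ⇒  q = 3/4.

p = 1/4, q = 3/4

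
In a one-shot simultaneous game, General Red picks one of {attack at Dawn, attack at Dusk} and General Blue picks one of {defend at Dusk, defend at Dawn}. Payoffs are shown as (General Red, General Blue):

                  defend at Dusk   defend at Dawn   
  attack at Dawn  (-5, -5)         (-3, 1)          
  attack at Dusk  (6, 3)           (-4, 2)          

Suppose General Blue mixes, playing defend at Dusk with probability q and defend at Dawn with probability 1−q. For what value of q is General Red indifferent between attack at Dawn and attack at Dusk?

q = 1/12

General Red's indifference between attack at Dawn and attack at Dusk determines General Blue's mixing probability q:
  General Red's payoff to attack at Dawn: q·(-5) + (1−q)·(-3) = -2q - 3
  General Red's payoff to attack at Dusk: q·6 + (1−q)·(-4) = 10q - 4
  -2q - 3 = 10q - 4  ⇒  -12q = -1  ⇒  q = 1/12.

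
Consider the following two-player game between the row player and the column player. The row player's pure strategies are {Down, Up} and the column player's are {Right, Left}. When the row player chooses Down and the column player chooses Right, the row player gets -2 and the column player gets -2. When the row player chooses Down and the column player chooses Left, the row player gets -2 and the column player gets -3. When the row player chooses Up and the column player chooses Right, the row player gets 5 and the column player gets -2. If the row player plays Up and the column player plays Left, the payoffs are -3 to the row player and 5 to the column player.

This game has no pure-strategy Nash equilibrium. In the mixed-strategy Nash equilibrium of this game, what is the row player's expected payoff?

In a mixed equilibrium the row player is indifferent between Down and Up; this condition fixes q.
  the row player's payoff from Down: q·(-2) + (1−q)·(-2) = -2
  the row player's payoff from Up: q·5 + (1−q)·(-3) = 8q - 3
  -2 = 8q - 3  ⇒  -8q = -1  ⇒  q = 1/8.
At equilibrium the row player is indifferent across rows, so the row player's payoff equals the payoff from Down: (1/8)·(-2) + (7/8)·(-2) = -2.

-2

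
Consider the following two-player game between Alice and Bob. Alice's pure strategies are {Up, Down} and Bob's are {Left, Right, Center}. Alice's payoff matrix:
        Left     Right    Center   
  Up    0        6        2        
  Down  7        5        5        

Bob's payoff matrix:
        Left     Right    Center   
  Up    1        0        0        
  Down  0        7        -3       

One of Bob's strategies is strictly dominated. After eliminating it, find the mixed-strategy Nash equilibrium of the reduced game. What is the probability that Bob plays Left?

q = 1/8

Bob's strategy Center is strictly dominated by Left: 1 > 0 and 0 > -3. Eliminate Center.
In a mixed equilibrium Alice is indifferent between Up and Down; this condition fixes q.
  Alice's payoff from Up: q·0 + (1−q)·6 = -6q + 6
  Alice's payoff from Down: q·7 + (1−q)·5 = 2q + 5
  -6q + 6 = 2q + 5  ⇒  -8q = -1  ⇒  q = 1/8.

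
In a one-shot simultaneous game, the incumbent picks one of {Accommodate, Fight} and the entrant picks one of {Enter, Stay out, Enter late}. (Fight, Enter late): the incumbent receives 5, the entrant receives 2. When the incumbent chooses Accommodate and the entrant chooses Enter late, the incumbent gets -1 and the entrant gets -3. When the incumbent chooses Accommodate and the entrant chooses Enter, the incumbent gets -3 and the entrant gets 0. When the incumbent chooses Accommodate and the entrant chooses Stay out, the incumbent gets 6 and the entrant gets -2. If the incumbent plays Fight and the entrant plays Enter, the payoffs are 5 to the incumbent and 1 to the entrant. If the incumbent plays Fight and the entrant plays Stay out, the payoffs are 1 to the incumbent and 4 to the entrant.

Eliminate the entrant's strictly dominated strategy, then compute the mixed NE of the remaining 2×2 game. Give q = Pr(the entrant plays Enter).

The entrant's strategy Enter late is strictly dominated by Stay out: -2 > -3 and 4 > 2. Eliminate Enter late.
For the incumbent to be willing to mix, the incumbent must be indifferent between Accommodate and Fight, which pins down the entrant's mix.
  the incumbent's payoff to Accommodate: q·(-3) + (1−q)·6 = -9q + 6
  the incumbent's payoff to Fight: q·5 + (1−q)·1 = 4q + 1
  -9q + 6 = 4q + 1  ⇒  -13q = -5  ⇒  q = 5/13.

q = 5/13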